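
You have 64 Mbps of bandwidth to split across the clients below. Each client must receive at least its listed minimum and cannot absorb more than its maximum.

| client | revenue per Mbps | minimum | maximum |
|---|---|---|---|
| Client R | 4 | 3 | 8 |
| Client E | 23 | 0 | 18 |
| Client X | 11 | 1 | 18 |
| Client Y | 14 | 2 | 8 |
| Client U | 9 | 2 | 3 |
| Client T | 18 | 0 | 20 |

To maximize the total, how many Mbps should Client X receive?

Meeting every minimum uses 3+0+1+2+2+0 = 8 Mbps, leaving 56.
Highest revenue per Mbps first: Client E 23 > Client T 18 > Client Y 14 > Client X 11 > Client U 9 > Client R 4.
Give Client E 18 more to hit its cap of 18 — 38 left.
Give Client T 20 more to hit its cap of 20 — 18 left.
Client Y: +6 to 8 (cap) — 12 left.
Client X: +12 (room for 17) → 13. Pool exhausted.

13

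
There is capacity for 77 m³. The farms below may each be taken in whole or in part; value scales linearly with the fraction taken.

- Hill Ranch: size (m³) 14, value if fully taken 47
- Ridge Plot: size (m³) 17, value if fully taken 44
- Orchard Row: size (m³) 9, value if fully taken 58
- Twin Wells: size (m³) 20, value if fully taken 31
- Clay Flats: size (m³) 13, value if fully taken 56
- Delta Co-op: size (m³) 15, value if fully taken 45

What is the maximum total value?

Sort by value density: Orchard Row 58/9≈6.44, Clay Flats 56/13≈4.31, Hill Ranch 47/14≈3.36, Delta Co-op 45/15≈3, Ridge Plot 44/17≈2.59, Twin Wells 31/20≈1.55.
Orchard Row: take in full, 9 m³ for value 58 → 68 left.
All 13 m³ of Clay Flats fit (value 56) → 55 remain.
All 14 m³ of Hill Ranch fit (value 47) → 41 remain.
Delta Co-op: take in full, 15 m³ for value 45 → 26 left.
All 17 m³ of Ridge Plot fit (value 44) → 9 remain.
9 m³ left: a 9/20 share of Twin Wells gives 31×9/20 = 13.95.
Total value = 263.95.

263.95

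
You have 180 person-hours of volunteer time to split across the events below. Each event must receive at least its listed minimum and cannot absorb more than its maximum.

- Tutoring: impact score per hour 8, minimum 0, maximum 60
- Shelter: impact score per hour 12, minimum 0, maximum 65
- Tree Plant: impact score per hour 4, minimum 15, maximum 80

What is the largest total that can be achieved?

1480

Meeting every minimum uses 0+0+15 = 15 person-hours, leaving 165.
Highest impact score per hour first: Shelter 12 > Tutoring 8 > Tree Plant 4.
Shelter: +65 to 65 (cap) ; 100 left.
Tutoring: +60 to 60 (cap) ; 40 left.
Tree Plant: +40 (room for 65) → 55. Pool exhausted.
Total = 8×60 + 12×65 + 4×55 = 1480.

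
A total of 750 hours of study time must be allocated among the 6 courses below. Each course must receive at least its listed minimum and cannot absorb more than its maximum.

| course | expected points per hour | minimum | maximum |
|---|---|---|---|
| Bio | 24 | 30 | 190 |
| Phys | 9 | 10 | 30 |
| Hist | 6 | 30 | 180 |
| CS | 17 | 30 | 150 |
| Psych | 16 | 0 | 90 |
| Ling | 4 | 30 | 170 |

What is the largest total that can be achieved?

10340

Meeting every minimum uses 30+10+30+30+0+30 = 130 hours, leaving 620.
Highest expected points per hour first: Bio 24 > CS 17 > Psych 16 > Phys 9 > Hist 6 > Ling 4.
Give Bio 160 more to hit its cap of 190 ; 460 left.
CS: +120 to 150 (cap) ; 340 left.
Psych takes 90 more to reach its cap of 90 ; 250 left.
Give Phys 20 more to hit its cap of 30 ; 230 left.
Hist: +150 to 180 (cap) ; 80 left.
Only 80 left; Ling takes them to reach 110.
Total = 24×190 + 9×30 + 6×180 + 17×150 + 16×90 + 4×110 = 10340.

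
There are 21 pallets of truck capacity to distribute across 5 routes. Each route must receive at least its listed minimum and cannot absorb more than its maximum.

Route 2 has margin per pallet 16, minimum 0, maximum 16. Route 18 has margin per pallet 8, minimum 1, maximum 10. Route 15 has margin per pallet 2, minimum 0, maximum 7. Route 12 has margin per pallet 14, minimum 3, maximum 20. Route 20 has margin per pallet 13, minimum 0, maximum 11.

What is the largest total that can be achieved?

Meeting every minimum uses 0+1+0+3+0 = 4 pallets, leaving 17.
Order the routes by margin per pallet: Route 2 16 > Route 12 14 > Route 20 13 > Route 18 8 > Route 15 2.
Route 2 takes 16 more to reach its cap of 16 — 1 left.
Only 1 left; Route 12 takes them to reach 4.
Total = 16×16 + 8×1 + 14×4 = 320.

320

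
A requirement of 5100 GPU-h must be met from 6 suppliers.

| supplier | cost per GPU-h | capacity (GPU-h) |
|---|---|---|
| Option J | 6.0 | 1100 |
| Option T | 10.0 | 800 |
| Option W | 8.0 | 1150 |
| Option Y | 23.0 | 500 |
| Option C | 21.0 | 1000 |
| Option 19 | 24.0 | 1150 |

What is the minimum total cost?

Fill from the cheapest supplier first.
Take 1100 from Option J at 6.0 — need 4000 more.
Option W at 8.0: take all 1150 GPU-h — 2850 still needed.
Take 800 from Option T at 10.0 — need 2050 more.
Option C (21.0): use full 1000 — 1050 GPU-h to go.
Option Y at 23.0: take all 500 GPU-h — 550 still needed.
Take 550 from Option 19 at 24.0 to finish.
Cost = 1100×6.0 + 1150×8.0 + 800×10.0 + 1000×21.0 + 500×23.0 + 550×24.0 = 69500.

69500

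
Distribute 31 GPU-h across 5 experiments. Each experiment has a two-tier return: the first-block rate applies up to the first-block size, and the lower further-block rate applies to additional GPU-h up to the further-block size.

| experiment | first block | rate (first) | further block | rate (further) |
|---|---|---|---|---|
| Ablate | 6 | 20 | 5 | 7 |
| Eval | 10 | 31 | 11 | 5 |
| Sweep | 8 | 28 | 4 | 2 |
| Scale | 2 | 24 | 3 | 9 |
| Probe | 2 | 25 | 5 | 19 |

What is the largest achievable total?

Order all 10 blocks by rate: Eval/first 31 > Sweep/first 28 > Probe/first 25 > Scale/first 24 > Ablate/first 20 > Probe/second 19 > Scale/second 9 > Ablate/second 7 > Eval/second 5 > Sweep/second 2.
Fill Eval first block (10 at 31) → 21 left.
Sweep/first (28): +8 → 13 left.
Fill Probe first block (2 at 25) → 11 left.
Scale first at 24: fill all 2 → 9 left.
Ablate first at 20: fill all 6 → 3 left.
Probe/second: +3 of 5 at 19; pool empty.
Total = 31×10 + 28×8 + 25×2 + 24×2 + 20×6 + 19×3 = 809.

809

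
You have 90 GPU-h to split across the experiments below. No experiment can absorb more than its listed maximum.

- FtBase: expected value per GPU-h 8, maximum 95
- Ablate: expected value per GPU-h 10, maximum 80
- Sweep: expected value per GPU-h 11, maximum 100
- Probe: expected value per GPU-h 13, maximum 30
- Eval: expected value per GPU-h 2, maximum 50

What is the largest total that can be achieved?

1050

Rank by expected value per GPU-h: Probe 13 > Sweep 11 > Ablate 10 > FtBase 8 > Eval 2.
Give Probe 30 to hit its cap of 30 → 60 left.
Only 60 left; Sweep takes them to reach 60.
Total = 11×60 + 13×30 = 1050.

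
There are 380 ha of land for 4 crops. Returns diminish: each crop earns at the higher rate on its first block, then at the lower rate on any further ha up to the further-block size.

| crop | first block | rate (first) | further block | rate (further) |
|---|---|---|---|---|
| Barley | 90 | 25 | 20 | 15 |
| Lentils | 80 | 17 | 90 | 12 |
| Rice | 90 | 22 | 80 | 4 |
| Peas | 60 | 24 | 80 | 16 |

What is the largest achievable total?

Rank every tier by rate: Barley/T1 25 > Peas/T1 24 > Rice/T1 22 > Lentils/T1 17 > Peas/T2 16 > Barley/T2 15 > Lentils/T2 12 > Rice/T2 4.
Barley/T1 (25): +90 ; 290 left.
Peas T1 at 24: fill all 60 ; 230 left.
Rice/T1 (22): +90 ; 140 left.
Fill Lentils T1 block (80 at 17) ; 60 left.
60 remain; put them into Peas T2 at 16.
Total = 25×90 + 24×60 + 22×90 + 17×80 + 16×60 = 7990.

7990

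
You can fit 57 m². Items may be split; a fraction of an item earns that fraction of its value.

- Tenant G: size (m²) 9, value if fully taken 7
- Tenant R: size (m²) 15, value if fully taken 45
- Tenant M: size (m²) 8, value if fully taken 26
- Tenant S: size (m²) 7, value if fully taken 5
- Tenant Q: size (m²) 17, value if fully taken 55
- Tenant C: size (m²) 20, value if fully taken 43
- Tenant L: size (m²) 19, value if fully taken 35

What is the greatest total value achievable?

162.55

Sort by value density: Tenant M 26/8≈3.25, Tenant Q 55/17≈3.24, Tenant R 45/15≈3, Tenant C 43/20≈2.15, Tenant L 35/19≈1.84, Tenant G 7/9≈0.778, Tenant S 5/7≈0.714.
Take all of Tenant M (8 m², value 26) → 49 m² left.
All 17 m² of Tenant Q fit (value 55) → 32 remain.
Take all of Tenant R (15 m², value 45) → 17 m² left.
Only 17 m² remain; take 17/20 of Tenant C for value 43×17/20 = 36.55.
Total value = 162.55.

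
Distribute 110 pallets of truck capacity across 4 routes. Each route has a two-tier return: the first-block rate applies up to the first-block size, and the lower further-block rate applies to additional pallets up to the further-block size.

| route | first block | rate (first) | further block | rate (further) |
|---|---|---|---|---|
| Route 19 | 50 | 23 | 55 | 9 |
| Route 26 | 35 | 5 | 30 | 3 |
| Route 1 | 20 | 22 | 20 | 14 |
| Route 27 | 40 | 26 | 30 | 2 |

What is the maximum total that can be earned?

2630

Rank every tier by rate: Route 27/tier1 26 > Route 19/tier1 23 > Route 1/tier1 22 > Route 1/tier2 14 > Route 19/tier2 9 > Route 26/tier1 5 > Route 26/tier2 3 > Route 27/tier2 2.
Fill Route 27 tier1 block (40 at 26) ; 70 left.
Route 19/tier1 (23): +50 ; 20 left.
Route 1 tier1 at 22: fill all 20 ; 0 left.
Total = 26×40 + 23×50 + 22×20 = 2630.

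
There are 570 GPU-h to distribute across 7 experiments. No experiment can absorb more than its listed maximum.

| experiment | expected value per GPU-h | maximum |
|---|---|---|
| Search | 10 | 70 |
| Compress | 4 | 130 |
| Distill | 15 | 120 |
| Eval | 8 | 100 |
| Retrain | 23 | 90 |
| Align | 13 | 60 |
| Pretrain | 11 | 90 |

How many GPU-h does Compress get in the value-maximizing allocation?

Highest expected value per GPU-h first: Retrain 23 > Distill 15 > Align 13 > Pretrain 11 > Search 10 > Eval 8 > Compress 4.
Retrain: +90 to 90 (cap) ; 480 left.
Give Distill 120 to hit its cap of 120 ; 360 left.
Align takes 60 to reach its cap of 60 ; 300 left.
Pretrain: +90 to 90 (cap) ; 210 left.
Give Search 70 to hit its cap of 70 ; 140 left.
Eval takes 100 to reach its cap of 100 ; 40 left.
Compress has room for 130 but only 40 remain, so it gets 40.

40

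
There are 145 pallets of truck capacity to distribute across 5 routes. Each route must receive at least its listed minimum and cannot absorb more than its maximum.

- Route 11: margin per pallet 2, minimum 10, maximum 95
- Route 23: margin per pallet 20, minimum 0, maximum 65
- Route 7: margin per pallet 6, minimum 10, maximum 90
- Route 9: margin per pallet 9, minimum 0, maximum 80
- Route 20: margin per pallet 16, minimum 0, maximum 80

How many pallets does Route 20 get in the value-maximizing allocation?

60

Meeting every minimum uses 10+0+10+0+0 = 20 pallets, leaving 125.
Highest margin per pallet first: Route 23 20 > Route 20 16 > Route 9 9 > Route 7 6 > Route 11 2.
Route 23: +65 to 65 (cap) → 60 left.
Route 20: +60 (room for 80) → 60. Pool exhausted.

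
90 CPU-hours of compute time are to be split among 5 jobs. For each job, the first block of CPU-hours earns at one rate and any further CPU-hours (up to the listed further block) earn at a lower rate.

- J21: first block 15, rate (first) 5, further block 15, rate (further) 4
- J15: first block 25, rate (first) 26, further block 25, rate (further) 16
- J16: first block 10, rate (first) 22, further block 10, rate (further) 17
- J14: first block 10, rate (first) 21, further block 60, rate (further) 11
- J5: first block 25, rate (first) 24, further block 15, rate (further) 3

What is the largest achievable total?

2010

Treat each block as its own option and order by rate: J15/tier1 26 > J5/tier1 24 > J16/tier1 22 > J14/tier1 21 > J16/tier2 17 > J15/tier2 16 > J14/tier2 11 > J21/tier1 5 > J21/tier2 4 > J5/tier2 3.
J15 tier1 at 26: fill all 25 → 65 left.
Fill J5 tier1 block (25 at 24) → 40 left.
Fill J16 tier1 block (10 at 22) → 30 left.
J14/tier1 (21): +10 → 20 left.
J16 tier2 at 17: fill all 10 → 10 left.
J15/tier2: +10 of 25 at 16; pool empty.
Total = 26×25 + 24×25 + 22×10 + 21×10 + 17×10 + 16×10 = 2010.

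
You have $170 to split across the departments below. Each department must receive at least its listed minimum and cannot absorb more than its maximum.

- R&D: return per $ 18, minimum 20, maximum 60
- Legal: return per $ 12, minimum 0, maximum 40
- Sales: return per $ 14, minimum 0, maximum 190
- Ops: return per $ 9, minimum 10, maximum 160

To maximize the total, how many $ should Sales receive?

Meeting every minimum uses 20+0+0+10 = 30 $, leaving 140.
Order the departments by return per $: R&D 18 > Sales 14 > Legal 12 > Ops 9.
R&D takes 40 more to reach its cap of 60 — 100 left.
Sales has room for 190 more but only 100 remain, so it gets 100.

100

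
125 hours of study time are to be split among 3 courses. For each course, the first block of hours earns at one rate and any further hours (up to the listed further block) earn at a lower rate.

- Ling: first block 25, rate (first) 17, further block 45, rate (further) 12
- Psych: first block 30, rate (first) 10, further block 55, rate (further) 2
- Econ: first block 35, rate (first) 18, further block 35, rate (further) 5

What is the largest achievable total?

1795

Treat each block as its own option and order by rate: Econ/first 18 > Ling/first 17 > Ling/second 12 > Psych/first 10 > Econ/second 5 > Psych/second 2.
Econ first at 18: fill all 35 → 90 left.
Ling first at 17: fill all 25 → 65 left.
Fill Ling second block (45 at 12) → 20 left.
Psych first at 10: only 20 left, fill 20.
Total = 18×35 + 17×25 + 12×45 + 10×20 = 1795.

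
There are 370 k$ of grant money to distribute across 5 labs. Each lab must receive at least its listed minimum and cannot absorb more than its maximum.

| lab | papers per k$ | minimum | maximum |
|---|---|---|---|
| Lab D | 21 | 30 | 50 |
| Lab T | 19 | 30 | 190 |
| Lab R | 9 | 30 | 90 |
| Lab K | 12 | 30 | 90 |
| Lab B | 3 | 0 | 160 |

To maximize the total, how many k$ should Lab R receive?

Meeting every minimum uses 30+30+30+30+0 = 120 k$, leaving 250.
Highest papers per k$ first: Lab D 21 > Lab T 19 > Lab K 12 > Lab R 9 > Lab B 3.
Give Lab D 20 more to hit its cap of 50 ; 230 left.
Lab T: +160 to 190 (cap) ; 70 left.
Lab K takes 60 more to reach its cap of 90 ; 10 left.
Only 10 left; Lab R takes them to reach 40.

40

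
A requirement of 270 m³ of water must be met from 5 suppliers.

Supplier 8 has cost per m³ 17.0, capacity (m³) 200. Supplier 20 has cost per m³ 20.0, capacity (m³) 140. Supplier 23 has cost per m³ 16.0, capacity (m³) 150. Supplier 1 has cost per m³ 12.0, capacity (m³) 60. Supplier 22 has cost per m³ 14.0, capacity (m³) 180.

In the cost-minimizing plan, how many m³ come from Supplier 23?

Cheapest first:
Supplier 1 (12.0): use full 60 — 210 m³ to go.
Supplier 22 at 14.0: take all 180 m³ — 30 still needed.
Supplier 23 at 16.0: take 30 of its 150 — requirement met.
Supplier 8, Supplier 20: unused.

30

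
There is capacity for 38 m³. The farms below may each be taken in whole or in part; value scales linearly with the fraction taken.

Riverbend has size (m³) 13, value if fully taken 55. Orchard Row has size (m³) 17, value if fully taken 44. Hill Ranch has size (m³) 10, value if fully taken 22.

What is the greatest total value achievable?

116.6

Best value per unit of size first: Riverbend 55/13≈4.23, Orchard Row 44/17≈2.59, Hill Ranch 22/10≈2.2.
Riverbend: take in full, 13 m³ for value 55 — 25 left.
Orchard Row: take in full, 17 m³ for value 44 — 8 left.
Only 8 m³ remain; take 8/10 of Hill Ranch for value 22×8/10 = 17.6.
Total value = 116.6.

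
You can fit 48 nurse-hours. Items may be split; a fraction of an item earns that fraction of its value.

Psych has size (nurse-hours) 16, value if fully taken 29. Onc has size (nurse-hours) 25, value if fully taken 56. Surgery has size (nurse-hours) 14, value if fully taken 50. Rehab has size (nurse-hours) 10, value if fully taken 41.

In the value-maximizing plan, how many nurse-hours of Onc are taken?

Sort by value density: Rehab 41/10≈4.1, Surgery 50/14≈3.57, Onc 56/25≈2.24, Psych 29/16≈1.81.
All 10 nurse-hours of Rehab fit (value 41) — 38 remain.
All 14 nurse-hours of Surgery fit (value 50) — 24 remain.
24 nurse-hours left: a 24/25 share of Onc gives 56×24/25 = 53.76.

24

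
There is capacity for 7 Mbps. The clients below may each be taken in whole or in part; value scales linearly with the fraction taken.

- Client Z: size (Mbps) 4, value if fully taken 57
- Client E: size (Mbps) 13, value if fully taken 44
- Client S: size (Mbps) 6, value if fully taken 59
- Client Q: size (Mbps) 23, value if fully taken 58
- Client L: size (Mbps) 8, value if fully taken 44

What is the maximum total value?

86.5

Rank by value-to-size ratio: Client Z 57/4≈14.2, Client S 59/6≈9.83, Client L 44/8≈5.5, Client E 44/13≈3.38, Client Q 58/23≈2.52.
All 4 Mbps of Client Z fit (value 57) ; 3 remain.
Only 3 Mbps remain; take 3/6 of Client S for value 59×3/6 = 29.5.
Total value = 86.5.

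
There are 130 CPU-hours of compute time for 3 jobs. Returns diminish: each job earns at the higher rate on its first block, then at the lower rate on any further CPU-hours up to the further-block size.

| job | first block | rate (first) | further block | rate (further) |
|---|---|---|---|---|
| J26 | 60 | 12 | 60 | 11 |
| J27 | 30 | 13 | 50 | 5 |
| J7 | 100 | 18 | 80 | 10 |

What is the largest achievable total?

Order all 6 blocks by rate: J7/first 18 > J27/first 13 > J26/first 12 > J26/second 11 > J7/second 10 > J27/second 5.
J7 first at 18: fill all 100 ; 30 left.
J27/first (13): +30 ; 0 left.
Total = 18×100 + 13×30 = 2190.

2190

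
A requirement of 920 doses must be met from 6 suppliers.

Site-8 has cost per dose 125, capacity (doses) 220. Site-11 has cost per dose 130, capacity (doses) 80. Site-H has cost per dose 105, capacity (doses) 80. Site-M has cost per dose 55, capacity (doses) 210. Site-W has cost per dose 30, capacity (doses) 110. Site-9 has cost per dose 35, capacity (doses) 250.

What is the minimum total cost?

66000

Use suppliers in increasing cost order.
Site-W (30): use full 110 ; 810 doses to go.
Take 250 from Site-9 at 35 ; need 560 more.
Site-M at 55: take all 210 doses ; 350 still needed.
Site-H (105): use full 80 ; 270 doses to go.
Site-8 at 125: take all 220 doses ; 50 still needed.
Site-11 (130): take the remaining 50 ; done.
Cost = 110×30 + 250×35 + 210×55 + 80×105 + 220×125 + 50×130 = 66000.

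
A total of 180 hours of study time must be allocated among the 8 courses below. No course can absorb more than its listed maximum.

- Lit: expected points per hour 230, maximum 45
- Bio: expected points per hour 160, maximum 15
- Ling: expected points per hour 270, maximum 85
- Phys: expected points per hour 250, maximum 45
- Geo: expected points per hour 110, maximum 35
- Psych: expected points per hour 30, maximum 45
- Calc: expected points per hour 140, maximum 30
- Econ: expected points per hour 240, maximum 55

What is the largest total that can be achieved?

Order the courses by expected points per hour: Ling 270 > Phys 250 > Econ 240 > Lit 230 > Bio 160 > Calc 140 > Geo 110 > Psych 30.
Ling takes 85 to reach its cap of 85 — 95 left.
Give Phys 45 to hit its cap of 45 — 50 left.
Only 50 left; Econ takes them to reach 50.
Total = 270×85 + 250×45 + 240×50 = 46200.

46200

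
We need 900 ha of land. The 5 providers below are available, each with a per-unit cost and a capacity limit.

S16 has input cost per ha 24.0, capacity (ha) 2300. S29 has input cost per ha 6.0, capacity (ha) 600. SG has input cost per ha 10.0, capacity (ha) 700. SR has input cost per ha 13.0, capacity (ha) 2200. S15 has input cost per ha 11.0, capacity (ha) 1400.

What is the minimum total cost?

Cheapest first:
S29 (6.0): use full 600 ; 300 ha to go.
Take 300 from SG at 10.0 to finish.
S15, SR, S16: unused.
Cost = 600×6.0 + 300×10.0 = 6600.

6600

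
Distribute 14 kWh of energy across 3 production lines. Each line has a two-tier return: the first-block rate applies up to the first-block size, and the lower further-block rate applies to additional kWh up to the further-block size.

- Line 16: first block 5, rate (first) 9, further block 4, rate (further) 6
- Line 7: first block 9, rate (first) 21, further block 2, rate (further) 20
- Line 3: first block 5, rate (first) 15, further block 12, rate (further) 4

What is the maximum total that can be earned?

274

Treat each block as its own option and order by rate: Line 7/tier1 21 > Line 7/tier2 20 > Line 3/tier1 15 > Line 16/tier1 9 > Line 16/tier2 6 > Line 3/tier2 4.
Fill Line 7 tier1 block (9 at 21) → 5 left.
Line 7 tier2 at 20: fill all 2 → 3 left.
Line 3 tier1 at 15: only 3 left, fill 3.
Total = 21×9 + 20×2 + 15×3 = 274.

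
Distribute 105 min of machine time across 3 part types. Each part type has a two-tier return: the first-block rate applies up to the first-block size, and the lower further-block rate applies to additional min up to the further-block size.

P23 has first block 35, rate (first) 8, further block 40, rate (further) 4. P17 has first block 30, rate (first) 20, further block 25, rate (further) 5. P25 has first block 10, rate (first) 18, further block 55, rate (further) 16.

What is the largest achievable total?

Order all 6 blocks by rate: P17/tier1 20 > P25/tier1 18 > P25/tier2 16 > P23/tier1 8 > P17/tier2 5 > P23/tier2 4.
Fill P17 tier1 block (30 at 20) → 75 left.
P25/tier1 (18): +10 → 65 left.
P25 tier2 at 16: fill all 55 → 10 left.
P23 tier1 at 8: only 10 left, fill 10.
Total = 20×30 + 18×10 + 16×55 + 8×10 = 1740.

1740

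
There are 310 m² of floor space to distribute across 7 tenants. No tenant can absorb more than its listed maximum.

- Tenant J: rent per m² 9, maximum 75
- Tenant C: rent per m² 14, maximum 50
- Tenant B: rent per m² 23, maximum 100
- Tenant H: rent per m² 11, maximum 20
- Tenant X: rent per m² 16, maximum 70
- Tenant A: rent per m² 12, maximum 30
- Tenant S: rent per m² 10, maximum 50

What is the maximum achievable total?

Order the tenants by rent per m²: Tenant B 23 > Tenant X 16 > Tenant C 14 > Tenant A 12 > Tenant H 11 > Tenant S 10 > Tenant J 9.
Give Tenant B 100 to hit its cap of 100 — 210 left.
Tenant X: +70 to 70 (cap) — 140 left.
Tenant C takes 50 to reach its cap of 50 — 90 left.
Tenant A takes 30 to reach its cap of 30 — 60 left.
Tenant H: +20 to 20 (cap) — 40 left.
Only 40 left; Tenant S takes them to reach 40.
Total = 14×50 + 23×100 + 11×20 + 16×70 + 12×30 + 10×40 = 5100.

5100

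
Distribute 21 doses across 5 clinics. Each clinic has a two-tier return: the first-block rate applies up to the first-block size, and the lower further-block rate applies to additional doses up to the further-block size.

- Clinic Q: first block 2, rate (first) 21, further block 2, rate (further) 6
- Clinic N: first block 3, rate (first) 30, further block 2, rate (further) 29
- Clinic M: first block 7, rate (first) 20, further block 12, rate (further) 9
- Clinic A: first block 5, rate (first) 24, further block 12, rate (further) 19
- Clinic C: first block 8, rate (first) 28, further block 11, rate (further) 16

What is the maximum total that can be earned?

Treat each block as its own option and order by rate: Clinic N/T1 30 > Clinic N/T2 29 > Clinic C/T1 28 > Clinic A/T1 24 > Clinic Q/T1 21 > Clinic M/T1 20 > Clinic A/T2 19 > Clinic C/T2 16 > Clinic M/T2 9 > Clinic Q/T2 6.
Clinic N T1 at 30: fill all 3 → 18 left.
Fill Clinic N T2 block (2 at 29) → 16 left.
Clinic C T1 at 28: fill all 8 → 8 left.
Clinic A/T1 (24): +5 → 3 left.
Clinic Q/T1 (21): +2 → 1 left.
Clinic M T1 at 20: only 1 left, fill 1.
Total = 30×3 + 29×2 + 28×8 + 24×5 + 21×2 + 20×1 = 554.

554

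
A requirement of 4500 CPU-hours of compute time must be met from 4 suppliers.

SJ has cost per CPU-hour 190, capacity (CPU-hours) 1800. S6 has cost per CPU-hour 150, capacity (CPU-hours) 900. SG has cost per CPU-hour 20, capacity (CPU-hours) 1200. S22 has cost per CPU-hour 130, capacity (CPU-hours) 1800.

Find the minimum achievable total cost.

507000

Use suppliers in increasing cost order.
SG (20): use full 1200 — 3300 CPU-hours to go.
S22 at 130: take all 1800 CPU-hours — 1500 still needed.
S6 (150): use full 900 — 600 CPU-hours to go.
SJ (190): take the remaining 600 — done.
Cost = 1200×20 + 1800×130 + 900×150 + 600×190 = 507000.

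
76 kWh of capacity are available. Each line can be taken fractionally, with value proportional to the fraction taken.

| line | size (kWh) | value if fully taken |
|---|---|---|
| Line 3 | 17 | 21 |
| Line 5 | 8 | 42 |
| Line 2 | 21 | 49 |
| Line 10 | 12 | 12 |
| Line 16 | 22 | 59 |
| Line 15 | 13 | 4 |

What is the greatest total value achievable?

Sort by value density: Line 5 42/8≈5.25, Line 16 59/22≈2.68, Line 2 49/21≈2.33, Line 3 21/17≈1.24, Line 10 12/12≈1, Line 15 4/13≈0.308.
All 8 kWh of Line 5 fit (value 42) → 68 remain.
All 22 kWh of Line 16 fit (value 59) → 46 remain.
All 21 kWh of Line 2 fit (value 49) → 25 remain.
Take all of Line 3 (17 kWh, value 21) → 8 kWh left.
Only 8 kWh remain; take 8/12 of Line 10 for value 12×8/12 = 8.
Total value = 179.

179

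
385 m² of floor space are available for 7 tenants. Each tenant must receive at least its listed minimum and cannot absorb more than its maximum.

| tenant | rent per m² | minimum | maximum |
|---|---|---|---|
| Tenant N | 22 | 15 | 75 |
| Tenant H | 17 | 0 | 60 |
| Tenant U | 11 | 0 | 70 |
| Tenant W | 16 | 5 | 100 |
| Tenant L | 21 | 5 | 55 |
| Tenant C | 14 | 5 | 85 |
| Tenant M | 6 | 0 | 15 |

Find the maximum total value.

6725

Meeting every minimum uses 15+0+0+5+5+5+0 = 30 m², leaving 355.
Order the tenants by rent per m²: Tenant N 22 > Tenant L 21 > Tenant H 17 > Tenant W 16 > Tenant C 14 > Tenant U 11 > Tenant M 6.
Tenant N takes 60 more to reach its cap of 75 → 295 left.
Give Tenant L 50 more to hit its cap of 55 → 245 left.
Give Tenant H 60 more to hit its cap of 60 → 185 left.
Tenant W takes 95 more to reach its cap of 100 → 90 left.
Tenant C takes 80 more to reach its cap of 85 → 10 left.
Tenant U: +10 (room for 70) → 10. Pool exhausted.
Total = 22×75 + 17×60 + 11×10 + 16×100 + 21×55 + 14×85 = 6725.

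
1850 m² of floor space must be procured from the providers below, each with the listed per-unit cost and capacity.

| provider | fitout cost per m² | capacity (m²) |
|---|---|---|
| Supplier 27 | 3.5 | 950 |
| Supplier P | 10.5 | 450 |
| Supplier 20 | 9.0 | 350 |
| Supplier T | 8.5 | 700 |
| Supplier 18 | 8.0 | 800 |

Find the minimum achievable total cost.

10575

Cheapest first:
Supplier 27 (3.5): use full 950 → 900 m² to go.
Take 800 from Supplier 18 at 8.0 → need 100 more.
Supplier T (8.5): take the remaining 100 → done.
Supplier 20, Supplier P: unused.
Cost = 950×3.5 + 800×8.0 + 100×8.5 = 10575.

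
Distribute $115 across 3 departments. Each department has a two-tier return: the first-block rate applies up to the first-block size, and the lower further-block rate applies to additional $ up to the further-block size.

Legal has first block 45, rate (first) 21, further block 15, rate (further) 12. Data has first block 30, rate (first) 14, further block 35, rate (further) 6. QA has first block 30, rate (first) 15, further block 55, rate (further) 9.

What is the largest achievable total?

Order all 6 blocks by rate: Legal/tier1 21 > QA/tier1 15 > Data/tier1 14 > Legal/tier2 12 > QA/tier2 9 > Data/tier2 6.
Legal tier1 at 21: fill all 45 — 70 left.
Fill QA tier1 block (30 at 15) — 40 left.
Data/tier1 (14): +30 — 10 left.
Legal tier2 at 12: only 10 left, fill 10.
Total = 21×45 + 15×30 + 14×30 + 12×10 = 1935.

1935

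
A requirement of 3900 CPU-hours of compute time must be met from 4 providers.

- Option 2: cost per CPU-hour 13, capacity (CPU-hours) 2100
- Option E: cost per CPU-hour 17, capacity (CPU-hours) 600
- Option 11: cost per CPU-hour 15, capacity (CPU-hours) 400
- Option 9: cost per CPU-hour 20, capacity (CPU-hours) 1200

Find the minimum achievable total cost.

59500

Use providers in increasing cost order.
Option 2 at 13: take all 2100 CPU-hours → 1800 still needed.
Option 11 (15): use full 400 → 1400 CPU-hours to go.
Option E (17): use full 600 → 800 CPU-hours to go.
Take 800 from Option 9 at 20 to finish.
Cost = 2100×13 + 400×15 + 600×17 + 800×20 = 59500.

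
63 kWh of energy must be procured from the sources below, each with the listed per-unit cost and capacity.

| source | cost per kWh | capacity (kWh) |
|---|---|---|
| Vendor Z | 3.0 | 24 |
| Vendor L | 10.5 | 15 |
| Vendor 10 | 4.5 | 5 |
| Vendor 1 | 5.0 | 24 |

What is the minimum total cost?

319.5

Fill from the cheapest source first.
Take 24 from Vendor Z at 3.0 — need 39 more.
Vendor 10 at 4.5: take all 5 kWh — 34 still needed.
Vendor 1 at 5.0: take all 24 kWh — 10 still needed.
Vendor L (10.5): take the remaining 10 — done.
Cost = 24×3.0 + 5×4.5 + 24×5.0 + 10×10.5 = 319.5.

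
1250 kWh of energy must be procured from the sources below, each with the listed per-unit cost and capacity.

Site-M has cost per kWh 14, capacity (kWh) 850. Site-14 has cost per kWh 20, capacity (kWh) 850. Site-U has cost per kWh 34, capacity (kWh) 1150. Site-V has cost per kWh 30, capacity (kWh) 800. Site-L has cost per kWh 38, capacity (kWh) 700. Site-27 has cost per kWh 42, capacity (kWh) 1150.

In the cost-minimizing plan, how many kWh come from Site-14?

400

Cheapest first:
Take 850 from Site-M at 14 → need 400 more.
Site-14 at 20: take 400 of its 850 → requirement met.
Site-V, Site-U, Site-L, Site-27: unused.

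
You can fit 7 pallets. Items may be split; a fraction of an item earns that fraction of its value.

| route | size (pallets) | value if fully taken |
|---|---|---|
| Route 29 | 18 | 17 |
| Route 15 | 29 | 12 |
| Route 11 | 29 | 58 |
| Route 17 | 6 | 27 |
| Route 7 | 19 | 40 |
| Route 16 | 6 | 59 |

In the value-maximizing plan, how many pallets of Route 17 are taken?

Rank by value-to-size ratio: Route 16 59/6≈9.83, Route 17 27/6≈4.5, Route 7 40/19≈2.11, Route 11 58/29≈2, Route 29 17/18≈0.944, Route 15 12/29≈0.414.
Take all of Route 16 (6 pallets, value 59) — 1 pallets left.
Fill the last 1 pallets with part of Route 17: 1/6 of it earns 4.5.

1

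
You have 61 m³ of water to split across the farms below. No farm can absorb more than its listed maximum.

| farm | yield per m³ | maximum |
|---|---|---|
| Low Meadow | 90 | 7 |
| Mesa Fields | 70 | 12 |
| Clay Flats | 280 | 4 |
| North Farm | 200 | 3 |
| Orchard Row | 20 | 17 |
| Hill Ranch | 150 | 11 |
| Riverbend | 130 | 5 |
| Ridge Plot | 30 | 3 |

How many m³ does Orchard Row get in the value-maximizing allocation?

Highest yield per m³ first: Clay Flats 280 > North Farm 200 > Hill Ranch 150 > Riverbend 130 > Low Meadow 90 > Mesa Fields 70 > Ridge Plot 30 > Orchard Row 20.
Clay Flats takes 4 to reach its cap of 4 → 57 left.
North Farm: +3 to 3 (cap) → 54 left.
Hill Ranch takes 11 to reach its cap of 11 → 43 left.
Riverbend: +5 to 5 (cap) → 38 left.
Give Low Meadow 7 to hit its cap of 7 → 31 left.
Mesa Fields takes 12 to reach its cap of 12 → 19 left.
Give Ridge Plot 3 to hit its cap of 3 → 16 left.
Orchard Row has room for 17 but only 16 remain, so it gets 16.

16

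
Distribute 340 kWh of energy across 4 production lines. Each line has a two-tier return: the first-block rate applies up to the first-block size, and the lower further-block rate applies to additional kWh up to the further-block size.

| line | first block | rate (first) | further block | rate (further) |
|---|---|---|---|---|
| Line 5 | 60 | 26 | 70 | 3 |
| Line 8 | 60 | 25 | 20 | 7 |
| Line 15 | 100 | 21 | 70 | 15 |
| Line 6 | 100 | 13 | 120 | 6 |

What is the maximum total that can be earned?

6860

Order all 8 blocks by rate: Line 5/first 26 > Line 8/first 25 > Line 15/first 21 > Line 15/second 15 > Line 6/first 13 > Line 8/second 7 > Line 6/second 6 > Line 5/second 3.
Line 5/first (26): +60 ; 280 left.
Fill Line 8 first block (60 at 25) ; 220 left.
Line 15 first at 21: fill all 100 ; 120 left.
Line 15 second at 15: fill all 70 ; 50 left.
50 remain; put them into Line 6 first at 13.
Total = 26×60 + 25×60 + 21×100 + 15×70 + 13×50 = 6860.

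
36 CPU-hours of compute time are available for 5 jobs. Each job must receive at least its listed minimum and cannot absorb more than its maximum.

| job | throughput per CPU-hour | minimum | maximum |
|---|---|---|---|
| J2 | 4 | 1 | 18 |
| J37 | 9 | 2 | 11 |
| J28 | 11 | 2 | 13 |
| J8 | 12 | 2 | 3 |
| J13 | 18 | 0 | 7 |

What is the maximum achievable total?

412

Meeting every minimum uses 1+2+2+2+0 = 7 CPU-hours, leaving 29.
Highest throughput per CPU-hour first: J13 18 > J8 12 > J28 11 > J37 9 > J2 4.
J13: +7 to 7 (cap) ; 22 left.
J8 takes 1 more to reach its cap of 3 ; 21 left.
Give J28 11 more to hit its cap of 13 ; 10 left.
J37: +9 to 11 (cap) ; 1 left.
Only 1 left; J2 takes them to reach 2.
Total = 4×2 + 9×11 + 11×13 + 12×3 + 18×7 = 412.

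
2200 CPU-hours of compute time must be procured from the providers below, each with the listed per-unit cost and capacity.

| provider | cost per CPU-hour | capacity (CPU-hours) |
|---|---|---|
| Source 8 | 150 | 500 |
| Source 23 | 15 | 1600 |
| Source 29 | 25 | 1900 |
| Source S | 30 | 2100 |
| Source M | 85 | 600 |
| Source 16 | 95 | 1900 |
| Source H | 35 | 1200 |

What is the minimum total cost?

Fill from the cheapest provider first.
Take 1600 from Source 23 at 15 ; need 600 more.
Take 600 from Source 29 at 25 to finish.
Source S, Source H, Source M, Source 16, Source 8: unused.
Cost = 1600×15 + 600×25 = 39000.

39000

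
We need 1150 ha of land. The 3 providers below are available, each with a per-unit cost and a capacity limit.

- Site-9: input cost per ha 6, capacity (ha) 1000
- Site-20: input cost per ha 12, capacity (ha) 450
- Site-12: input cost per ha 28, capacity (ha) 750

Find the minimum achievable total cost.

Use providers in increasing cost order.
Site-9 (6): use full 1000 → 150 ha to go.
Take 150 from Site-20 at 12 to finish.
Site-12: unused.
Cost = 1000×6 + 150×12 = 7800.

7800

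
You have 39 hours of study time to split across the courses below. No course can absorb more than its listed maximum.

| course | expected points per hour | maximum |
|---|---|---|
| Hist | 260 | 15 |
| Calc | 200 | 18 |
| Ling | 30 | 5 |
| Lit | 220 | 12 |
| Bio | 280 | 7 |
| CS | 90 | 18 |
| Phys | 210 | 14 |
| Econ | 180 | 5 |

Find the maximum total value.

9550

Highest expected points per hour first: Bio 280 > Hist 260 > Lit 220 > Phys 210 > Calc 200 > Econ 180 > CS 90 > Ling 30.
Bio: +7 to 7 (cap) — 32 left.
Give Hist 15 to hit its cap of 15 — 17 left.
Lit: +12 to 12 (cap) — 5 left.
Phys has room for 14 but only 5 remain, so it gets 5.
Total = 260×15 + 220×12 + 280×7 + 210×5 = 9550.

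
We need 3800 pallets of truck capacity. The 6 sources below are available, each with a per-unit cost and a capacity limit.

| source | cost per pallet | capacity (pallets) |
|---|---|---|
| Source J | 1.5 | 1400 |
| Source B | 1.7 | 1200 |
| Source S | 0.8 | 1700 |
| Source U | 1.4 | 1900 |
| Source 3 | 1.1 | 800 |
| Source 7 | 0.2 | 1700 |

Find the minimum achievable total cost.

2140

Fill from the cheapest source first.
Source 7 (0.2): use full 1700 — 2100 pallets to go.
Source S (0.8): use full 1700 — 400 pallets to go.
Source 3 (1.1): take the remaining 400 — done.
Source U, Source J, Source B: unused.
Cost = 1700×0.2 + 1700×0.8 + 400×1.1 = 2140.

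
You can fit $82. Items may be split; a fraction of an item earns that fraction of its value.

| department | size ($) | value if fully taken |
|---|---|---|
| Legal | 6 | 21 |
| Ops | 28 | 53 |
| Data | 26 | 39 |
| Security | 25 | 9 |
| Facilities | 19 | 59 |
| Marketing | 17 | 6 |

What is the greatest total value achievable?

173.08

Best value per unit of size first: Legal 21/6≈3.5, Facilities 59/19≈3.11, Ops 53/28≈1.89, Data 39/26≈1.5, Security 9/25≈0.36, Marketing 6/17≈0.353.
Take all of Legal (6 $, value 21) ; 76 $ left.
Take all of Facilities (19 $, value 59) ; 57 $ left.
Take all of Ops (28 $, value 53) ; 29 $ left.
Data: take in full, 26 $ for value 39 ; 3 left.
3 $ left: a 3/25 share of Security gives 9×3/25 = 1.08.
Total value = 173.08.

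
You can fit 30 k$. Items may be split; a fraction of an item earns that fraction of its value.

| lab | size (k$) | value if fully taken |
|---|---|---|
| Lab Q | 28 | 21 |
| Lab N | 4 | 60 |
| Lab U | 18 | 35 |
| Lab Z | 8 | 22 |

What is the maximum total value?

117

Best value per unit of size first: Lab N 60/4≈15, Lab Z 22/8≈2.75, Lab U 35/18≈1.94, Lab Q 21/28≈0.75.
All 4 k$ of Lab N fit (value 60) → 26 remain.
All 8 k$ of Lab Z fit (value 22) → 18 remain.
All 18 k$ of Lab U fit (value 35) → 0 remain.
Total value = 117.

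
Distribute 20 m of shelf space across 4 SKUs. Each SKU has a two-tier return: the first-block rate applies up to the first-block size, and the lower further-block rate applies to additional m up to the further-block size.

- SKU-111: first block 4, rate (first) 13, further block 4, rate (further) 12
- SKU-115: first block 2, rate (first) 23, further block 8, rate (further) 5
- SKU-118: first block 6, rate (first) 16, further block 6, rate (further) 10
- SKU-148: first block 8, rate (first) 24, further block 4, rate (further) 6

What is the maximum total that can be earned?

Order all 8 blocks by rate: SKU-148/T1 24 > SKU-115/T1 23 > SKU-118/T1 16 > SKU-111/T1 13 > SKU-111/T2 12 > SKU-118/T2 10 > SKU-148/T2 6 > SKU-115/T2 5.
SKU-148 T1 at 24: fill all 8 ; 12 left.
SKU-115/T1 (23): +2 ; 10 left.
SKU-118 T1 at 16: fill all 6 ; 4 left.
Fill SKU-111 T1 block (4 at 13) ; 0 left.
Total = 24×8 + 23×2 + 16×6 + 13×4 = 386.

386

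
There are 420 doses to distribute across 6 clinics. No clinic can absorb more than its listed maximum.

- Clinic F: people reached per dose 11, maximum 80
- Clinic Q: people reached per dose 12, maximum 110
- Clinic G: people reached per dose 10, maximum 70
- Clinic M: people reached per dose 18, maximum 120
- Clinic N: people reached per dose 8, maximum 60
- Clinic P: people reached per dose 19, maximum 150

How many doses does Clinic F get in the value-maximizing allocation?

Order the clinics by people reached per dose: Clinic P 19 > Clinic M 18 > Clinic Q 12 > Clinic F 11 > Clinic G 10 > Clinic N 8.
Give Clinic P 150 to hit its cap of 150 ; 270 left.
Clinic M takes 120 to reach its cap of 120 ; 150 left.
Clinic Q: +110 to 110 (cap) ; 40 left.
Only 40 left; Clinic F takes them to reach 40.

40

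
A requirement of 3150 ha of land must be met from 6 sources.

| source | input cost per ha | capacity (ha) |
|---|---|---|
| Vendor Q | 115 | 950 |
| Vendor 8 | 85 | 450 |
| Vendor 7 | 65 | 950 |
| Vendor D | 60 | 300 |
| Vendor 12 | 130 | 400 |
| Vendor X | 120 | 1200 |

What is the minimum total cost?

Cheapest first:
Vendor D (60): use full 300 ; 2850 ha to go.
Vendor 7 at 65: take all 950 ha ; 1900 still needed.
Vendor 8 (85): use full 450 ; 1450 ha to go.
Take 950 from Vendor Q at 115 ; need 500 more.
Take 500 from Vendor X at 120 to finish.
Vendor 12: unused.
Cost = 300×60 + 950×65 + 450×85 + 950×115 + 500×120 = 287250.

287250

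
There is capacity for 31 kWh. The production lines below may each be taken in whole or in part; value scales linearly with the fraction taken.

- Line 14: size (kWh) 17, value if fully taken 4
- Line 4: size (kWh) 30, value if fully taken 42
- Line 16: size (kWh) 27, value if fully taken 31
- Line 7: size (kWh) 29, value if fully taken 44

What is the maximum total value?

46.8

Sort by value density: Line 7 44/29≈1.52, Line 4 42/30≈1.4, Line 16 31/27≈1.15, Line 14 4/17≈0.235.
Line 7: take in full, 29 kWh for value 44 → 2 left.
Fill the last 2 kWh with part of Line 4: 2/30 of it earns 2.8.
Total value = 46.8.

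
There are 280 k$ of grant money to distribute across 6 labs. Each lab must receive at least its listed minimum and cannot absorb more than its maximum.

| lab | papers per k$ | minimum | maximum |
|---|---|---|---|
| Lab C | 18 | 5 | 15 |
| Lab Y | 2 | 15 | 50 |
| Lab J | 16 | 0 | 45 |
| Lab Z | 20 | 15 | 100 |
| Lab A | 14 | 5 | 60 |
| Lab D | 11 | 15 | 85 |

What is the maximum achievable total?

4355

Meeting every minimum uses 5+15+0+15+5+15 = 55 k$, leaving 225.
Order the labs by papers per k$: Lab Z 20 > Lab C 18 > Lab J 16 > Lab A 14 > Lab D 11 > Lab Y 2.
Lab Z takes 85 more to reach its cap of 100 ; 140 left.
Lab C: +10 to 15 (cap) ; 130 left.
Lab J: +45 to 45 (cap) ; 85 left.
Give Lab A 55 more to hit its cap of 60 ; 30 left.
Lab D: +30 (room for 70) → 45. Pool exhausted.
Total = 18×15 + 2×15 + 16×45 + 20×100 + 14×60 + 11×45 = 4355.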